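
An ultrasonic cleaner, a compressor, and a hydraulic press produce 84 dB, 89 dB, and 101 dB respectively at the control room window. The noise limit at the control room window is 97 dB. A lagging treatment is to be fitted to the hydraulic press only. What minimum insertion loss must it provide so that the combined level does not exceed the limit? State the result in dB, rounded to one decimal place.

The untreated sources together contribute 10^(84/10) + 10^(89/10) = 1.046e+09, i.e. 90.19 dB.
To meet 97 dB overall, the treated hydraulic press may contribute at most 10^(97/10) − 1.046e+09 = 3.966e+09, i.e. 95.98 dB.
So the hydraulic press must be reduced from 101 to 95.98 dB: IL = 5.02 dB.

5.0 dB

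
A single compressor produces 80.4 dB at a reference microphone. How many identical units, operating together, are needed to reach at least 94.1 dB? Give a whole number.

Need L₁ + 10·log₁₀ N ≥ 94.1, i.e. log₁₀ N ≥ 1.37.
N ≥ 10^(13.7/10) = 23.442, so N = 24.

24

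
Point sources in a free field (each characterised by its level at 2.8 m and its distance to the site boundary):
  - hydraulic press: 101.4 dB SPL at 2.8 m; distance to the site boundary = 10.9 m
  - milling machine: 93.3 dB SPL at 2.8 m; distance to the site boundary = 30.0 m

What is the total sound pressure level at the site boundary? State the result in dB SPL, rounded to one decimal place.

Apply inverse-square spreading to bring every level to the receiver, then sum 10^(L/10).
hydraulic press: 101.4 − 20·log₁₀(10.9/2.8) = 101.4 − 11.81 = 89.59 dB SPL.
milling machine: 93.3 − 20·log₁₀(30.0/2.8) = 93.3 − 20.60 = 72.70 dB SPL.
Σ 10^(L/10) = 9.295e+08 → L_total = 10·log₁₀(9.295e+08) = 89.68 dB SPL.

89.7 dB SPL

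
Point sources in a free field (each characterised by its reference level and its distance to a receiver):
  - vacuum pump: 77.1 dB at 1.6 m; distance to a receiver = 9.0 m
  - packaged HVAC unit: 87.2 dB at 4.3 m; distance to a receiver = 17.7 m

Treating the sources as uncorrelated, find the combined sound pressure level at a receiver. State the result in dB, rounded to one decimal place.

75.1 dB

First find each source's level at the receiver (point-source: −20·log₁₀(r/r_ref)), then combine on an intensity basis.
vacuum pump: 77.1 − 20·log₁₀(9.0/1.6) = 77.1 − 15.00 = 62.10 dB.
packaged HVAC unit: 87.2 − 20·log₁₀(17.7/4.3) = 87.2 − 12.29 = 74.91 dB.
Σ 10^(L/10) = 3.259e+07 → L_total = 10·log₁₀(3.259e+07) = 75.13 dB.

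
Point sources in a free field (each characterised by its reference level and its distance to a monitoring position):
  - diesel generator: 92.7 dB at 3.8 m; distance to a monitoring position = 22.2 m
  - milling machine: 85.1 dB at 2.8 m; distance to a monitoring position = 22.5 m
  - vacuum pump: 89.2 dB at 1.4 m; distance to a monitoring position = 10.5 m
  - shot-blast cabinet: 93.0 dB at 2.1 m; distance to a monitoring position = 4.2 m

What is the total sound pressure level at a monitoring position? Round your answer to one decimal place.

Propagate each source to the receiver with L = L_ref − 20·log₁₀(r/r_ref), then add intensities.
diesel generator: 92.7 − 20·log₁₀(22.2/3.8) = 92.7 − 15.33 = 77.37 dB.
milling machine: 85.1 − 20·log₁₀(22.5/2.8) = 85.1 − 18.10 = 67.00 dB.
vacuum pump: 89.2 − 20·log₁₀(10.5/1.4) = 89.2 − 17.50 = 71.70 dB.
shot-blast cabinet: 93.0 − 20·log₁₀(4.2/2.1) = 93.0 − 6.02 = 86.98 dB.
Σ 10^(L/10) = 5.732e+08 → L_total = 10·log₁₀(5.732e+08) = 87.58 dB.

87.6 dB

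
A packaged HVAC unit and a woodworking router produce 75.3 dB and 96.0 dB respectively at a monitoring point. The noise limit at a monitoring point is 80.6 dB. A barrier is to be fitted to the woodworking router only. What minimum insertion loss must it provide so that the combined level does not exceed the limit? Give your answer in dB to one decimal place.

16.9 dB

Everything except the woodworking router sums to 10^(75.3/10) = 3.388e+07 in linear terms, 75.30 dB.
The limit corresponds to 10^(80.6/10) = 1.148e+08; subtracting the fixed part leaves 8.093e+07 for the woodworking router, i.e. 79.08 dB.
So the woodworking router must be reduced from 96.0 to 79.08 dB: IL = 16.92 dB.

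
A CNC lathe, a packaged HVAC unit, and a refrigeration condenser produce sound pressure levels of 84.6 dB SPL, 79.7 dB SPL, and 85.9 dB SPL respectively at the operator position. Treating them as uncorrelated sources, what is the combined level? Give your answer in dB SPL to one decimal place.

For uncorrelated sources the intensities add, so convert each level to linear form, sum, and take 10·log₁₀ of the total.
Σ 10^(L/10) = 10^(84.6/10) + 10^(79.7/10) + 10^(85.9/10) = 7.708e+08.
L_total = 10·log₁₀(7.708e+08) = 88.87 dB SPL.

88.9 dB SPL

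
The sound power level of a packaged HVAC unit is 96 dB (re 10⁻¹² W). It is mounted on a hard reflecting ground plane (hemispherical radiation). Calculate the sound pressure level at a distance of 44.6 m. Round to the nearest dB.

The power spreads over a hemisphere of area 2π·r², so L_p = L_w − 10·log₁₀(2π·r²).
2π·r² = 1.25e+04 m², 10·log₁₀ of that is 40.968 dB.
L_p = 96 − 40.968 = 55.03 dB.

55 dB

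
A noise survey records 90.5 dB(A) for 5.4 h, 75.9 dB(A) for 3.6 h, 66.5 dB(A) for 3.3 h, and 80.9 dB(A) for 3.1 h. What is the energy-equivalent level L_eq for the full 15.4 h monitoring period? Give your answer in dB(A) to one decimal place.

L_eq = 10·log₁₀[(1/T)·Σ tᵢ·10^(Lᵢ/10)] with T = 15.4 h.
Σ tᵢ·10^(Lᵢ/10) = 5.4·10^(90.5/10) + 3.6·10^(75.9/10) + 3.3·10^(66.5/10) + 3.1·10^(80.9/10) = 6.595e+09.
L_eq = 10·log₁₀(6.595e+09/15.4) = 86.32 dB(A).

86.3 dB(A)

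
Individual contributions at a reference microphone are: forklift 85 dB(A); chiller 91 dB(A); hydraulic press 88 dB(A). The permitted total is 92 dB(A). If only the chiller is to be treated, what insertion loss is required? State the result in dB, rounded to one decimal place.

3.0 dB

Everything except the chiller sums to 10^(85/10) + 10^(88/10) = 9.472e+08 in linear terms, 89.76 dB(A).
To meet 92 dB(A) overall, the treated chiller may contribute at most 10^(92/10) − 9.472e+08 = 6.377e+08, i.e. 88.05 dB(A).
Required insertion loss = 91 − 88.05 = 2.95 dB.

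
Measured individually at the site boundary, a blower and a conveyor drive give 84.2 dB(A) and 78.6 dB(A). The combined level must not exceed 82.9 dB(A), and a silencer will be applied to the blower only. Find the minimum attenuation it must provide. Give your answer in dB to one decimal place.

3.3 dB

Fixed contribution from the other source: Σ 10^(L/10) = 10^(78.6/10) = 7.244e+07 (78.60 dB(A)).
The limit corresponds to 10^(82.9/10) = 1.950e+08; subtracting the fixed part leaves 1.225e+08 for the blower, i.e. 80.88 dB(A).
Required insertion loss = 84.2 − 80.88 = 3.32 dB.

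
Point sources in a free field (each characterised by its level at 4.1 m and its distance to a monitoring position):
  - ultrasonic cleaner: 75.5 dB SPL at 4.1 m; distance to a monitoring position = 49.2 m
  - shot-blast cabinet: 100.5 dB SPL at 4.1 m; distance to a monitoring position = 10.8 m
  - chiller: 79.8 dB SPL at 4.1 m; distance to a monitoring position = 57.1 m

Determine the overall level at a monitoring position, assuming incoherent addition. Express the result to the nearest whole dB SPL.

92 dB SPL

First find each source's level at the receiver (point-source: −20·log₁₀(r/r_ref)), then combine on an intensity basis.
ultrasonic cleaner: 75.5 − 20·log₁₀(49.2/4.1) = 75.5 − 21.58 = 53.92 dB SPL.
shot-blast cabinet: 100.5 − 20·log₁₀(10.8/4.1) = 100.5 − 8.41 = 92.09 dB SPL.
chiller: 79.8 − 20·log₁₀(57.1/4.1) = 79.8 − 22.88 = 56.92 dB SPL.
Σ 10^(L/10) = 1.618e+09 → L_total = 10·log₁₀(1.618e+09) = 92.09 dB SPL.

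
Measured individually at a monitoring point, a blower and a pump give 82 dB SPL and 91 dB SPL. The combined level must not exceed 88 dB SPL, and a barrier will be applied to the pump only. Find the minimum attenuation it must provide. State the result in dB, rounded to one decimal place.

The untreated sources together contribute 10^(82/10) = 1.585e+08, i.e. 82.00 dB SPL.
To meet 88 dB SPL overall, the treated pump may contribute at most 10^(88/10) − 1.585e+08 = 4.725e+08, i.e. 86.74 dB SPL.
Required insertion loss = 91 − 86.74 = 4.26 dB.

4.3 dB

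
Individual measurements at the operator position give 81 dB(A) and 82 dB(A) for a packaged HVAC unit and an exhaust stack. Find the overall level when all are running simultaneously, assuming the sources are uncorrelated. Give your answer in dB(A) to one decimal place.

84.5 dB(A)

For uncorrelated sources the intensities add, so convert each level to linear form, sum, and take 10·log₁₀ of the total.
Σ 10^(L/10) = 10^(81/10) + 10^(82/10) = 2.844e+08.
L_total = 10·log₁₀(2.844e+08) = 84.54 dB(A).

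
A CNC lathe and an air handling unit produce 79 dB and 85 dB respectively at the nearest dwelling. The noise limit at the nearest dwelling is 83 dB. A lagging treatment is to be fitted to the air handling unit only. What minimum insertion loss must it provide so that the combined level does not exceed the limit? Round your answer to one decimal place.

4.2 dB

Everything except the air handling unit sums to 10^(79/10) = 7.943e+07 in linear terms, 79.00 dB.
To meet 83 dB overall, the treated air handling unit may contribute at most 10^(83/10) − 7.943e+07 = 1.201e+08, i.e. 80.80 dB.
Required insertion loss = 85 − 80.80 = 4.20 dB.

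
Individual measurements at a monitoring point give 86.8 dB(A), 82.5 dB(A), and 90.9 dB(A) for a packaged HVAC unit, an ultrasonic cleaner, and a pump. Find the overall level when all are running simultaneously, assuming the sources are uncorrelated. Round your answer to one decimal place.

92.8 dB(A)

Incoherent sources combine by intensity addition: L_total = 10·log₁₀(Σ 10^(L_i/10)).
Σ 10^(L/10) = 10^(86.8/10) + 10^(82.5/10) + 10^(90.9/10) = 1.887e+09.
L_total = 10·log₁₀(1.887e+09) = 92.76 dB(A).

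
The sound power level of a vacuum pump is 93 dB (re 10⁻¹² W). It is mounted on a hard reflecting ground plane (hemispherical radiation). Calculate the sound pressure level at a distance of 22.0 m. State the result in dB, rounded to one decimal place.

The power spreads over a hemisphere of area 2π·r², so L_p = L_w − 10·log₁₀(2π·r²).
2π·r² = 3041 m², 10·log₁₀ of that is 34.830 dB.
L_p = 93 − 34.830 = 58.17 dB.

58.2 dB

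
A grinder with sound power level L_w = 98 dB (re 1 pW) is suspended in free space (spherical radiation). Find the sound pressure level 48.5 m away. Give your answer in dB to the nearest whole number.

Free-field spherical radiation: L_p = L_w − 10·log₁₀(4π·r²), r = 48.5 m.
4π·r² = 2.956e+04 m², 10·log₁₀ of that is 44.707 dB.
L_p = 98 − 44.707 = 53.29 dB.

53 dB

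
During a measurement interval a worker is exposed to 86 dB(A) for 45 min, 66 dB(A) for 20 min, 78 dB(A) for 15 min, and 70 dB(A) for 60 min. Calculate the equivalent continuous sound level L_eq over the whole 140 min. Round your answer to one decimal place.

81.4 dB(A)

L_eq = 10·log₁₀[(1/T)·Σ tᵢ·10^(Lᵢ/10)] with T = 140 min.
Σ tᵢ·10^(Lᵢ/10) = 45·10^(86/10) + 20·10^(66/10) + 15·10^(78/10) + 60·10^(70/10) = 1.954e+10.
L_eq = 10·log₁₀(1.954e+10/140) = 81.45 dB(A).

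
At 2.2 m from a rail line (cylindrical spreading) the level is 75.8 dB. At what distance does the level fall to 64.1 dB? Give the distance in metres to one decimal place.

Line-source spreading drops the level by 10·log₁₀(r₂/r₁); inverting, r₂/r₁ = 10^(ΔL/10).
r₂ = 2.2·10^((75.8−64.1)/10) = 2.2·10^(11.7/10) = 32.54 m.

32.5 m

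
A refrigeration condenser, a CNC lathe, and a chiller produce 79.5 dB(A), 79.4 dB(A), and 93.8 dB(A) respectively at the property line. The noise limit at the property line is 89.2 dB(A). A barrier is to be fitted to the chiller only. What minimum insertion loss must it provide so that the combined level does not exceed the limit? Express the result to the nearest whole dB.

Everything except the chiller sums to 10^(79.5/10) + 10^(79.4/10) = 1.762e+08 in linear terms, 82.46 dB(A).
The limit corresponds to 10^(89.2/10) = 8.318e+08; subtracting the fixed part leaves 6.555e+08 for the chiller, i.e. 88.17 dB(A).
So the chiller must be reduced from 93.8 to 88.17 dB(A): IL = 5.63 dB.

6 dB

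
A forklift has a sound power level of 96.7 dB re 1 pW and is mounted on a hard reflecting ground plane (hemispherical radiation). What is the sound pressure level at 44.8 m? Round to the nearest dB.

L_p = L_w − 10·log₁₀(2π·r²) with r = 44.8 m.
2π·r² = 1.261e+04 m², 10·log₁₀ of that is 41.007 dB.
L_p = 96.7 − 41.007 = 55.69 dB.

56 dB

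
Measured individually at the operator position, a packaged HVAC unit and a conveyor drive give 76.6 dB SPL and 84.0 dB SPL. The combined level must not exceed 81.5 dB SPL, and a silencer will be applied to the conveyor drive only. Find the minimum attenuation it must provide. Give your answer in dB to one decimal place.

Everything except the conveyor drive sums to 10^(76.6/10) = 4.571e+07 in linear terms, 76.60 dB SPL.
The limit corresponds to 10^(81.5/10) = 1.413e+08; subtracting the fixed part leaves 9.554e+07 for the conveyor drive, i.e. 79.80 dB SPL.
So the conveyor drive must be reduced from 84.0 to 79.80 dB SPL: IL = 4.20 dB.

4.2 dB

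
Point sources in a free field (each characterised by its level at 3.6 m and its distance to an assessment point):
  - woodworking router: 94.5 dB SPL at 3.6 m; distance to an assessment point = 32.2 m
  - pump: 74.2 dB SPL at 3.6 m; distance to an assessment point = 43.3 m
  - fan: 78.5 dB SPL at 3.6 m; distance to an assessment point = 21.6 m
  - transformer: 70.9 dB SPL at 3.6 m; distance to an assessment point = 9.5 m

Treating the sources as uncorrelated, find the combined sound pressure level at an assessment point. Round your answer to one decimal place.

75.9 dB SPL

First find each source's level at the receiver (point-source: −20·log₁₀(r/r_ref)), then combine on an intensity basis.
woodworking router: 94.5 − 20·log₁₀(32.2/3.6) = 94.5 − 19.03 = 75.47 dB SPL.
pump: 74.2 − 20·log₁₀(43.3/3.6) = 74.2 − 21.60 = 52.60 dB SPL.
fan: 78.5 − 20·log₁₀(21.6/3.6) = 78.5 − 15.56 = 62.94 dB SPL.
transformer: 70.9 − 20·log₁₀(9.5/3.6) = 70.9 − 8.43 = 62.47 dB SPL.
Σ 10^(L/10) = 3.914e+07 → L_total = 10·log₁₀(3.914e+07) = 75.93 dB SPL.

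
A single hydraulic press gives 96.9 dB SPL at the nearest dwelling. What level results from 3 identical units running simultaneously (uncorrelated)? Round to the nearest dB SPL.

102 dB SPL

N identical incoherent sources raise the level by 10·log₁₀ N.
L_total = 96.9 + 10·log₁₀(3) = 96.9 + 4.771 = 101.67 dB SPL.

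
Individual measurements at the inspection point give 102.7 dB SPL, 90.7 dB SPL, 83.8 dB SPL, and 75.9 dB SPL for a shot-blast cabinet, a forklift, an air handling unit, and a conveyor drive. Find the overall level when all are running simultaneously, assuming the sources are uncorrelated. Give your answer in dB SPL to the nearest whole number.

Incoherent sources combine by intensity addition: L_total = 10·log₁₀(Σ 10^(L_i/10)).
Σ 10^(L/10) = 10^(102.7/10) + 10^(90.7/10) + 10^(83.8/10) + 10^(75.9/10) = 2.007e+10.
L_total = 10·log₁₀(2.007e+10) = 103.03 dB SPL.

103 dB SPL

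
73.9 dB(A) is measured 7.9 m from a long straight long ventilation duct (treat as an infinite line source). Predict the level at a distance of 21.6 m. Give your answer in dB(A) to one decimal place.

69.5 dB(A)

Cylindrical spreading from a line source gives a 10·log₁₀(r₂/r₁) drop.
L₂ = 73.9 − 10·log₁₀(21.6/7.9) = 73.9 − 4.368 = 69.53 dB(A).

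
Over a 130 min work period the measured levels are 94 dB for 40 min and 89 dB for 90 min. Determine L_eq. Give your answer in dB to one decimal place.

Weight each interval's intensity by its duration and average over T = 130 min:
Σ tᵢ·10^(Lᵢ/10) = 40·10^(94/10) + 90·10^(89/10) = 1.720e+11.
L_eq = 10·log₁₀(1.720e+11/130) = 91.21 dB.

91.2 dB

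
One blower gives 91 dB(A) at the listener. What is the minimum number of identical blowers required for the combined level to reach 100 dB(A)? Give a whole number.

8

The shortfall is 100 − 91 = 9.0 dB, and N units add 10·log₁₀ N, so need 10·log₁₀ N ≥ 9.0.
N ≥ 10^(9.0/10) = 7.943, so N = 8.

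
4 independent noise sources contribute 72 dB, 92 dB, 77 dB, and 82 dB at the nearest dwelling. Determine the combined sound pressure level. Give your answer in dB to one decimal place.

Incoherent sources combine by intensity addition: L_total = 10·log₁₀(Σ 10^(L_i/10)).
Σ 10^(L/10) = 10^(72/10) + 10^(92/10) + 10^(77/10) + 10^(82/10) = 1.809e+09.
L_total = 10·log₁₀(1.809e+09) = 92.58 dB.

92.6 dB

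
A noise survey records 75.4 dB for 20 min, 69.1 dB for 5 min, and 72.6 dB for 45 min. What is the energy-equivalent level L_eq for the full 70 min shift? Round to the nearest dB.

The energy average is taken in the linear domain: L_eq = 10·log₁₀[(Σ tᵢ·10^(Lᵢ/10))/T], T = 70 min.
Σ tᵢ·10^(Lᵢ/10) = 20·10^(75.4/10) + 5·10^(69.1/10) + 45·10^(72.6/10) = 1.553e+09.
L_eq = 10·log₁₀(1.553e+09/70) = 73.46 dB.

73 dB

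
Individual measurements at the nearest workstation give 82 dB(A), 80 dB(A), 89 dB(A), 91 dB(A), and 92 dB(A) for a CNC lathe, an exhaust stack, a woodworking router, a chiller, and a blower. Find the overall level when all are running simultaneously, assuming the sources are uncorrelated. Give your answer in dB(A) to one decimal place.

95.9 dB(A)

For uncorrelated sources the intensities add, so convert each level to linear form, sum, and take 10·log₁₀ of the total.
Σ 10^(L/10) = 10^(82/10) + 10^(80/10) + 10^(89/10) + 10^(91/10) + 10^(92/10) = 3.897e+09.
L_total = 10·log₁₀(3.897e+09) = 95.91 dB(A).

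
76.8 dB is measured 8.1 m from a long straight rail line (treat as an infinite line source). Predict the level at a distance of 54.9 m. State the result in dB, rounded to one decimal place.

Cylindrical spreading from a line source gives a 10·log₁₀(r₂/r₁) drop.
L₂ = 76.8 − 10·log₁₀(54.9/8.1) = 76.8 − 8.311 = 68.49 dB.

68.5 dB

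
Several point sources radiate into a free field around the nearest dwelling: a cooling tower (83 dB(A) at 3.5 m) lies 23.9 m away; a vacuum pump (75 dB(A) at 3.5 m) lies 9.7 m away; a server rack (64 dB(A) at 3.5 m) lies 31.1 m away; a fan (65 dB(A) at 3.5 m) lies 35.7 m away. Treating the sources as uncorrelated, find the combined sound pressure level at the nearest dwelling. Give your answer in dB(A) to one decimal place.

Apply inverse-square spreading to bring every level to the receiver, then sum 10^(L/10).
cooling tower: 83 − 20·log₁₀(23.9/3.5) = 83 − 16.69 = 66.31 dB(A).
vacuum pump: 75 − 20·log₁₀(9.7/3.5) = 75 − 8.85 = 66.15 dB(A).
server rack: 64 − 20·log₁₀(31.1/3.5) = 64 − 18.97 = 45.03 dB(A).
fan: 65 − 20·log₁₀(35.7/3.5) = 65 − 20.17 = 44.83 dB(A).
Σ 10^(L/10) = 8.458e+06 → L_total = 10·log₁₀(8.458e+06) = 69.27 dB(A).

69.3 dB(A)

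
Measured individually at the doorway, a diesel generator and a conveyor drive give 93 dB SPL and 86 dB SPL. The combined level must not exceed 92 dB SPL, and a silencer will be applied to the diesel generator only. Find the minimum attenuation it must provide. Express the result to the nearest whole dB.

The untreated sources together contribute 10^(86/10) = 3.981e+08, i.e. 86.00 dB SPL.
The limit corresponds to 10^(92/10) = 1.585e+09; subtracting the fixed part leaves 1.187e+09 for the diesel generator, i.e. 90.74 dB SPL.
Required insertion loss = 93 − 90.74 = 2.26 dB.

2 dB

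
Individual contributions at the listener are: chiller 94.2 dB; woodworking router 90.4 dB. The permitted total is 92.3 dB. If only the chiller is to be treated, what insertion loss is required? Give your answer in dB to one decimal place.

The untreated sources together contribute 10^(90.4/10) = 1.096e+09, i.e. 90.40 dB.
To meet 92.3 dB overall, the treated chiller may contribute at most 10^(92.3/10) − 1.096e+09 = 6.018e+08, i.e. 87.79 dB.
Required insertion loss = 94.2 − 87.79 = 6.41 dB.

6.4 dB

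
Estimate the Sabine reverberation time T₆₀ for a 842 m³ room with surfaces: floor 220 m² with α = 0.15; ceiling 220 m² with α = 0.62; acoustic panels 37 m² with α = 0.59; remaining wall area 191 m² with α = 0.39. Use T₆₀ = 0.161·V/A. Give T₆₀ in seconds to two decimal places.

A = Σ Sᵢαᵢ = 220·0.15 + 220·0.62 + 37·0.59 + 191·0.39 = 265.72 m².
T₆₀ = 0.161 × 842 / 265.72 = 0.510 s.

0.51 s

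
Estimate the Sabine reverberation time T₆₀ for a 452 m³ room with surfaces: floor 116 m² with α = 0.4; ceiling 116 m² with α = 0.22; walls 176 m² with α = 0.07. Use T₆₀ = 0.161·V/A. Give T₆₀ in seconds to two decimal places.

Total absorption A = 116·0.4 + 116·0.22 + 176·0.07 = 84.24 m² sabins.
T₆₀ = 0.161 × 452 / 84.24 = 0.864 s.

0.86 s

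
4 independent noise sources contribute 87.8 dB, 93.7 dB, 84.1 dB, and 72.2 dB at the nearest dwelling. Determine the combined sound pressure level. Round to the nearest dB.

For uncorrelated sources the intensities add, so convert each level to linear form, sum, and take 10·log₁₀ of the total.
Σ 10^(L/10) = 10^(87.8/10) + 10^(93.7/10) + 10^(84.1/10) + 10^(72.2/10) = 3.220e+09.
L_total = 10·log₁₀(3.220e+09) = 95.08 dB.

95 dB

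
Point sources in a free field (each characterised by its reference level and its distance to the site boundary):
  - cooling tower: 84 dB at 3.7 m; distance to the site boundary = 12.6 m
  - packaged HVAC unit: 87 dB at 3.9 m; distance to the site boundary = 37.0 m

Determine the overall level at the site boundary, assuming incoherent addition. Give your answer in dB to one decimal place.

74.4 dB

Apply inverse-square spreading to bring every level to the receiver, then sum 10^(L/10).
cooling tower: 84 − 20·log₁₀(12.6/3.7) = 84 − 10.64 = 73.36 dB.
packaged HVAC unit: 87 − 20·log₁₀(37.0/3.9) = 87 − 19.54 = 67.46 dB.
Σ 10^(L/10) = 2.723e+07 → L_total = 10·log₁₀(2.723e+07) = 74.35 dB.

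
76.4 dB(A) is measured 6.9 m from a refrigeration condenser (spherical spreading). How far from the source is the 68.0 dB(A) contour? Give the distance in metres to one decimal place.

18.1 m

For a point source L₁ − L₂ = 20·log₁₀(r₂/r₁), so r₂ = r₁·10^((L₁−L₂)/20).
r₂ = 6.9·10^((76.4−68.0)/20) = 6.9·10^(8.4/20) = 18.15 m.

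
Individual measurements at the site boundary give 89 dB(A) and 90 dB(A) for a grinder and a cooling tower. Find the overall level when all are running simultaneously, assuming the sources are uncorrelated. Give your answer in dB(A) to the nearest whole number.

Incoherent sources combine by intensity addition: L_total = 10·log₁₀(Σ 10^(L_i/10)).
Σ 10^(L/10) = 10^(89/10) + 10^(90/10) = 1.794e+09.
L_total = 10·log₁₀(1.794e+09) = 92.54 dB(A).

93 dB(A)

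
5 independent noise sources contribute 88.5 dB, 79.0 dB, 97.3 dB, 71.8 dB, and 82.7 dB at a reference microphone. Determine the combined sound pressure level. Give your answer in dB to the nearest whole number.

98 dB

Incoherent sources combine by intensity addition: L_total = 10·log₁₀(Σ 10^(L_i/10)).
Σ 10^(L/10) = 10^(88.5/10) + 10^(79.0/10) + 10^(97.3/10) + 10^(71.8/10) + 10^(82.7/10) = 6.359e+09.
L_total = 10·log₁₀(6.359e+09) = 98.03 dB.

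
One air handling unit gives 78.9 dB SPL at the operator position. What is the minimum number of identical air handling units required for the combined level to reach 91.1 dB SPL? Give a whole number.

The shortfall is 91.1 − 78.9 = 12.2 dB, and N units add 10·log₁₀ N, so need 10·log₁₀ N ≥ 12.2.
N ≥ 10^(12.2/10) = 16.596, so N = 17.

17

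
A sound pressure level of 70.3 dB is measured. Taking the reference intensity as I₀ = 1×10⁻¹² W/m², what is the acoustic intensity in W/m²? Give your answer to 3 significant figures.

1.07e-05 W/m²

I = I₀·10^(L/10) = 10⁻¹² × 10^(70.3/10) = 10^(-4.970).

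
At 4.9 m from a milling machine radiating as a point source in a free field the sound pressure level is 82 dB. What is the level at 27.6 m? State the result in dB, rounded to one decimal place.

67.0 dB

Spherical spreading from a point source gives a 20·log₁₀(r₂/r₁) drop.
L₂ = 82 − 20·log₁₀(27.6/4.9) = 82 − 15.014 = 66.99 dB.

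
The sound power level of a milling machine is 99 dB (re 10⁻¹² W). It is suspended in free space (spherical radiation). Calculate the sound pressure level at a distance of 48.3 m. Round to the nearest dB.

54 dB

Free-field spherical radiation: L_p = L_w − 10·log₁₀(4π·r²), r = 48.3 m.
4π·r² = 2.932e+04 m², 10·log₁₀ of that is 44.671 dB.
L_p = 99 − 44.671 = 54.33 dB.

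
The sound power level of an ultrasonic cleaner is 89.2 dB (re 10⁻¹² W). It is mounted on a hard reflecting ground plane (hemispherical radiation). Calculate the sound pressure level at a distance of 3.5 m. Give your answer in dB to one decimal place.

Free-field hemispherical radiation: L_p = L_w − 10·log₁₀(2π·r²), r = 3.5 m.
2π·r² = 76.97 m², 10·log₁₀ of that is 18.863 dB.
L_p = 89.2 − 18.863 = 70.34 dB.

70.3 dB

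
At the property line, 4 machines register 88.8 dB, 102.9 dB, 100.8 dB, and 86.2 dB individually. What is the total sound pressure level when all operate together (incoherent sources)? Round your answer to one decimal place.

105.1 dB

Incoherent sources combine by intensity addition: L_total = 10·log₁₀(Σ 10^(L_i/10)).
Σ 10^(L/10) = 10^(88.8/10) + 10^(102.9/10) + 10^(100.8/10) + 10^(86.2/10) = 3.270e+10.
L_total = 10·log₁₀(3.270e+10) = 105.15 dB.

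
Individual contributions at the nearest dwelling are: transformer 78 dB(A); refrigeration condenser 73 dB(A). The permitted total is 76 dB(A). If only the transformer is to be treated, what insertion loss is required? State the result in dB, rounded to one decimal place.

Everything except the transformer sums to 10^(73/10) = 1.995e+07 in linear terms, 73.00 dB(A).
To meet 76 dB(A) overall, the treated transformer may contribute at most 10^(76/10) − 1.995e+07 = 1.986e+07, i.e. 72.98 dB(A).
So the transformer must be reduced from 78 to 72.98 dB(A): IL = 5.02 dB.

5.0 dB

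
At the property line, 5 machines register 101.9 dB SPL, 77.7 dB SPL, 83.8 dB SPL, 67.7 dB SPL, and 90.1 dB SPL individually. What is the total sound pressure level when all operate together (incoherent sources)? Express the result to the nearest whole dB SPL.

102 dB SPL

Incoherent sources combine by intensity addition: L_total = 10·log₁₀(Σ 10^(L_i/10)).
Σ 10^(L/10) = 10^(101.9/10) + 10^(77.7/10) + 10^(83.8/10) + 10^(67.7/10) + 10^(90.1/10) = 1.682e+10.
L_total = 10·log₁₀(1.682e+10) = 102.26 dB SPL.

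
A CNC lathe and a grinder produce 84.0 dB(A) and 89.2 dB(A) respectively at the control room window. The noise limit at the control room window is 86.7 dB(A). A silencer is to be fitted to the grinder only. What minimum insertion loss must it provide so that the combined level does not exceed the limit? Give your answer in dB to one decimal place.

Fixed contribution from the other source: Σ 10^(L/10) = 10^(84.0/10) = 2.512e+08 (84.00 dB(A)).
To meet 86.7 dB(A) overall, the treated grinder may contribute at most 10^(86.7/10) − 2.512e+08 = 2.165e+08, i.e. 83.36 dB(A).
So the grinder must be reduced from 89.2 to 83.36 dB(A): IL = 5.84 dB.

5.8 dB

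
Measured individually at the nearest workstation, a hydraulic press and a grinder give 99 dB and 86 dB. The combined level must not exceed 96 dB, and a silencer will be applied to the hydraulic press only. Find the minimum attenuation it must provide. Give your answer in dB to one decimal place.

Fixed contribution from the other source: Σ 10^(L/10) = 10^(86/10) = 3.981e+08 (86.00 dB).
The limit corresponds to 10^(96/10) = 3.981e+09; subtracting the fixed part leaves 3.583e+09 for the hydraulic press, i.e. 95.54 dB.
Required insertion loss = 99 − 95.54 = 3.46 dB.

3.5 dB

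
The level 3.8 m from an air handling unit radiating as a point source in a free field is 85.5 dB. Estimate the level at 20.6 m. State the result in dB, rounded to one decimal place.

70.8 dB

Point-source attenuation: ΔL = 20·log₁₀(r₂/r₁) = 20·log₁₀(20.6/3.8) = 14.682 dB.
L₂ = 85.5 − 20·log₁₀(20.6/3.8) = 85.5 − 14.682 = 70.82 dB.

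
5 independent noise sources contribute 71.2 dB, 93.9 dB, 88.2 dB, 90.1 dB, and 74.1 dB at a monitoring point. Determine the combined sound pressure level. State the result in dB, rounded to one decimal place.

Incoherent sources combine by intensity addition: L_total = 10·log₁₀(Σ 10^(L_i/10)).
Σ 10^(L/10) = 10^(71.2/10) + 10^(93.9/10) + 10^(88.2/10) + 10^(90.1/10) + 10^(74.1/10) = 4.178e+09.
L_total = 10·log₁₀(4.178e+09) = 96.21 dB.

96.2 dB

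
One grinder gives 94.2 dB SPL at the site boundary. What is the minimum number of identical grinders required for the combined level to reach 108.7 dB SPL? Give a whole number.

Need L₁ + 10·log₁₀ N ≥ 108.7, i.e. log₁₀ N ≥ 1.45.
N ≥ 10^(14.5/10) = 28.184, so N = 29.

29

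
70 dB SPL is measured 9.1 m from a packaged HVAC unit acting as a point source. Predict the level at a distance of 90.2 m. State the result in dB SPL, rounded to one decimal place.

50.1 dB SPL

For a point source, L₂ = L₁ − 20·log₁₀(r₂/r₁).
L₂ = 70 − 20·log₁₀(90.2/9.1) = 70 − 19.923 = 50.08 dB SPL.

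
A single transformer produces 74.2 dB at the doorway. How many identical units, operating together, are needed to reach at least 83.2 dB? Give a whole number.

Need L₁ + 10·log₁₀ N ≥ 83.2, i.e. log₁₀ N ≥ 0.90.
N ≥ 10^(9.0/10) = 7.943, so N = 8.

8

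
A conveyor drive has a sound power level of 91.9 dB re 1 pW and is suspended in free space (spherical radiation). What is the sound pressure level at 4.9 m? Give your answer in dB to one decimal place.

Free-field spherical radiation: L_p = L_w − 10·log₁₀(4π·r²), r = 4.9 m.
4π·r² = 301.7 m², 10·log₁₀ of that is 24.796 dB.
L_p = 91.9 − 24.796 = 67.10 dB.

67.1 dB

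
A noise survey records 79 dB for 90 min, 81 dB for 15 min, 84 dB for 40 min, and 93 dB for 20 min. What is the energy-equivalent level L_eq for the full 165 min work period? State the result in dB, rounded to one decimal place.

85.5 dB

L_eq = 10·log₁₀[(1/T)·Σ tᵢ·10^(Lᵢ/10)] with T = 165 min.
Σ tᵢ·10^(Lᵢ/10) = 90·10^(79/10) + 15·10^(81/10) + 40·10^(84/10) + 20·10^(93/10) = 5.899e+10.
L_eq = 10·log₁₀(5.899e+10/165) = 85.53 dB.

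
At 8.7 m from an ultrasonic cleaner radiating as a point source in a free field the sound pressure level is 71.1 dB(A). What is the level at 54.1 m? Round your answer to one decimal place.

Point-source attenuation: ΔL = 20·log₁₀(r₂/r₁) = 20·log₁₀(54.1/8.7) = 15.874 dB.
L₂ = 71.1 − 20·log₁₀(54.1/8.7) = 71.1 − 15.874 = 55.23 dB(A).

55.2 dB(A)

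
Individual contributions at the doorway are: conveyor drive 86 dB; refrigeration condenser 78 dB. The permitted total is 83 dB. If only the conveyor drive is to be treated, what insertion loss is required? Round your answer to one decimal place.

4.7 dB

Everything except the conveyor drive sums to 10^(78/10) = 6.310e+07 in linear terms, 78.00 dB.
The limit corresponds to 10^(83/10) = 1.995e+08; subtracting the fixed part leaves 1.364e+08 for the conveyor drive, i.e. 81.35 dB.
Required insertion loss = 86 − 81.35 = 4.65 dB.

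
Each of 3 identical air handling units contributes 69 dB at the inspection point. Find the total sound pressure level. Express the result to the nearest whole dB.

74 dB

With 3 equal, uncorrelated contributions the intensity is 3× that of one unit, giving a rise of 10·log₁₀ 3.
L_total = 69 + 10·log₁₀(3) = 69 + 4.771 = 73.77 dB.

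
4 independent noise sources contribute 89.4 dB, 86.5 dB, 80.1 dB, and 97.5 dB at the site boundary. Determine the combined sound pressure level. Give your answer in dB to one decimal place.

98.5 dB

Incoherent sources combine by intensity addition: L_total = 10·log₁₀(Σ 10^(L_i/10)).
Σ 10^(L/10) = 10^(89.4/10) + 10^(86.5/10) + 10^(80.1/10) + 10^(97.5/10) = 7.043e+09.
L_total = 10·log₁₀(7.043e+09) = 98.48 dB.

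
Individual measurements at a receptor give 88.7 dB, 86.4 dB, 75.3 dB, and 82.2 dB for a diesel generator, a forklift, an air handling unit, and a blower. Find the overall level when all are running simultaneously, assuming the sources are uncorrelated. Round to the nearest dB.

91 dB

For uncorrelated sources the intensities add, so convert each level to linear form, sum, and take 10·log₁₀ of the total.
Σ 10^(L/10) = 10^(88.7/10) + 10^(86.4/10) + 10^(75.3/10) + 10^(82.2/10) = 1.378e+09.
L_total = 10·log₁₀(1.378e+09) = 91.39 dB.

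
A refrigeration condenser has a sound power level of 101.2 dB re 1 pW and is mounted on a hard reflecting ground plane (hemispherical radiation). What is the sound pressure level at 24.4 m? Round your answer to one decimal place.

L_p = L_w − 10·log₁₀(2π·r²) with r = 24.4 m.
2π·r² = 3741 m², 10·log₁₀ of that is 35.730 dB.
L_p = 101.2 − 35.730 = 65.47 dB.

65.5 dB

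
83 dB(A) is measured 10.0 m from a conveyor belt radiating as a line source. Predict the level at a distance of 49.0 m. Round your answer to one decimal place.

Line-source attenuation: ΔL = 10·log₁₀(r₂/r₁) = 10·log₁₀(49.0/10.0) = 6.902 dB.
L₂ = 83 − 10·log₁₀(49.0/10.0) = 83 − 6.902 = 76.10 dB(A).

76.1 dB(A)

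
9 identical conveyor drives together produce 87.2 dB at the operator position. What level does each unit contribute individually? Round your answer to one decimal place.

Dividing the total intensity by 9 lowers the level by 10·log₁₀ 9 = 9.542 dB: L₁ = 87.2 − 9.542.

77.7 dB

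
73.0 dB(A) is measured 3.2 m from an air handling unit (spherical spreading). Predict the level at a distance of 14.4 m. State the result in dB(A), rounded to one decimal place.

For a point source, L₂ = L₁ − 20·log₁₀(r₂/r₁).
L₂ = 73.0 − 20·log₁₀(14.4/3.2) = 73.0 − 13.064 = 59.94 dB(A).

59.9 dB(A)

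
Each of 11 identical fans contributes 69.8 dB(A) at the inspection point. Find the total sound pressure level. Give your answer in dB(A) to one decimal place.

N identical incoherent sources raise the level by 10·log₁₀ N.
L_total = 69.8 + 10·log₁₀(11) = 69.8 + 10.414 = 80.21 dB(A).

80.2 dB(A)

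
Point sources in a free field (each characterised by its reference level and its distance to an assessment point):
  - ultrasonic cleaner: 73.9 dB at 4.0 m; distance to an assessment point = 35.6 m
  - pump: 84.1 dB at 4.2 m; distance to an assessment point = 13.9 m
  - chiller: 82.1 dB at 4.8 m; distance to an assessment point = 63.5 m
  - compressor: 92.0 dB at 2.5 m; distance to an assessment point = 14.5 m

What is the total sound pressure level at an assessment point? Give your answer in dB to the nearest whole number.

Propagate each source to the receiver with L = L_ref − 20·log₁₀(r/r_ref), then add intensities.
ultrasonic cleaner: 73.9 − 20·log₁₀(35.6/4.0) = 73.9 − 18.99 = 54.91 dB.
pump: 84.1 − 20·log₁₀(13.9/4.2) = 84.1 − 10.40 = 73.70 dB.
chiller: 82.1 − 20·log₁₀(63.5/4.8) = 82.1 − 22.43 = 59.67 dB.
compressor: 92.0 − 20·log₁₀(14.5/2.5) = 92.0 − 15.27 = 76.73 dB.
Σ 10^(L/10) = 7.182e+07 → L_total = 10·log₁₀(7.182e+07) = 78.56 dB.

79 dB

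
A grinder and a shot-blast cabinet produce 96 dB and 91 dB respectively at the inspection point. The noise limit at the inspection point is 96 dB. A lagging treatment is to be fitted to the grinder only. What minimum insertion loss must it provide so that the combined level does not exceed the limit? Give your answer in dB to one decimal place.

The untreated sources together contribute 10^(91/10) = 1.259e+09, i.e. 91.00 dB.
To meet 96 dB overall, the treated grinder may contribute at most 10^(96/10) − 1.259e+09 = 2.722e+09, i.e. 94.35 dB.
So the grinder must be reduced from 96 to 94.35 dB: IL = 1.65 dB.

1.7 dB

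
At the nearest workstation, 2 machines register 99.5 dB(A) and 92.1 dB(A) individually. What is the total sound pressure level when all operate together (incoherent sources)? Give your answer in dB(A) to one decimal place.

100.2 dB(A)

Incoherent sources combine by intensity addition: L_total = 10·log₁₀(Σ 10^(L_i/10)).
Σ 10^(L/10) = 10^(99.5/10) + 10^(92.1/10) = 1.053e+10.
L_total = 10·log₁₀(1.053e+10) = 100.23 dB(A).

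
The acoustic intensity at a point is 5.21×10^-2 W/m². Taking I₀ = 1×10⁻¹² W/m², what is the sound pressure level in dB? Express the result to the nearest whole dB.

107 dB

L = 10·log₁₀(I/I₀) = 10·log₁₀(5.21×10^-2/10⁻¹²) = 10·log₁₀(5.21×10^10).
L = 10·(0.7168 + 10) = 107.17 dB.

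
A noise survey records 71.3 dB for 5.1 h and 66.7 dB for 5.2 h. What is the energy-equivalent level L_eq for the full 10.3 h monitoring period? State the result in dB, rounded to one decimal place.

69.6 dB

L_eq = 10·log₁₀[(1/T)·Σ tᵢ·10^(Lᵢ/10)] with T = 10.3 h.
Σ tᵢ·10^(Lᵢ/10) = 5.1·10^(71.3/10) + 5.2·10^(66.7/10) = 9.312e+07.
L_eq = 10·log₁₀(9.312e+07/10.3) = 69.56 dB.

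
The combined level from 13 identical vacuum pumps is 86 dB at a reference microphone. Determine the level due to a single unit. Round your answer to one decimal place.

74.9 dB

For N identical incoherent sources L_total = L₁ + 10·log₁₀ N, so L₁ = 86 − 10·log₁₀(13) = 86 − 11.139.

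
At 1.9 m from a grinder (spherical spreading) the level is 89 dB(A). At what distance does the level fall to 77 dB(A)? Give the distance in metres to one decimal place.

7.6 m

For a point source L₁ − L₂ = 20·log₁₀(r₂/r₁), so r₂ = r₁·10^((L₁−L₂)/20).
r₂ = 1.9·10^((89−77)/20) = 1.9·10^(12.0/20) = 7.56 m.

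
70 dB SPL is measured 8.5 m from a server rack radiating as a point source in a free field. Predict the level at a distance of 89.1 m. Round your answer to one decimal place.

For a point source, L₂ = L₁ − 20·log₁₀(r₂/r₁).
L₂ = 70 − 20·log₁₀(89.1/8.5) = 70 − 20.409 = 49.59 dB SPL.

49.6 dB SPL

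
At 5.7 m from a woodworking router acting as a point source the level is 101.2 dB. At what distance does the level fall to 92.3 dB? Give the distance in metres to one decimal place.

15.9 m

Point-source spreading drops the level by 20·log₁₀(r₂/r₁); inverting, r₂/r₁ = 10^(ΔL/20).
r₂ = 5.7·10^((101.2−92.3)/20) = 5.7·10^(8.9/20) = 15.88 m.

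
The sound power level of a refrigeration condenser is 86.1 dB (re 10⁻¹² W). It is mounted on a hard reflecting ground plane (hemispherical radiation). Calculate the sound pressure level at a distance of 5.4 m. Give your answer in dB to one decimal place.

Free-field hemispherical radiation: L_p = L_w − 10·log₁₀(2π·r²), r = 5.4 m.
2π·r² = 183.2 m², 10·log₁₀ of that is 22.630 dB.
L_p = 86.1 − 22.630 = 63.47 dB.

63.5 dB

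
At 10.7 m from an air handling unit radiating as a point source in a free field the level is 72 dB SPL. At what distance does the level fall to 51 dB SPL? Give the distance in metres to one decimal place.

The 21.0 dB drop corresponds to a distance ratio of 10^(21.0/20) for a point source.
r₂ = 10.7·10^((72−51)/20) = 10.7·10^(21.0/20) = 120.06 m.

120.1 m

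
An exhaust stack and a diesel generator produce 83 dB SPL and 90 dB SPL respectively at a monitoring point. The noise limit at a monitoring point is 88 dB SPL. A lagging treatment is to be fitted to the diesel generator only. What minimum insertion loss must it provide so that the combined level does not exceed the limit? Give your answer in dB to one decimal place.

3.7 dB

The untreated sources together contribute 10^(83/10) = 1.995e+08, i.e. 83.00 dB SPL.
To meet 88 dB SPL overall, the treated diesel generator may contribute at most 10^(88/10) − 1.995e+08 = 4.314e+08, i.e. 86.35 dB SPL.
Required insertion loss = 90 − 86.35 = 3.65 dB.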